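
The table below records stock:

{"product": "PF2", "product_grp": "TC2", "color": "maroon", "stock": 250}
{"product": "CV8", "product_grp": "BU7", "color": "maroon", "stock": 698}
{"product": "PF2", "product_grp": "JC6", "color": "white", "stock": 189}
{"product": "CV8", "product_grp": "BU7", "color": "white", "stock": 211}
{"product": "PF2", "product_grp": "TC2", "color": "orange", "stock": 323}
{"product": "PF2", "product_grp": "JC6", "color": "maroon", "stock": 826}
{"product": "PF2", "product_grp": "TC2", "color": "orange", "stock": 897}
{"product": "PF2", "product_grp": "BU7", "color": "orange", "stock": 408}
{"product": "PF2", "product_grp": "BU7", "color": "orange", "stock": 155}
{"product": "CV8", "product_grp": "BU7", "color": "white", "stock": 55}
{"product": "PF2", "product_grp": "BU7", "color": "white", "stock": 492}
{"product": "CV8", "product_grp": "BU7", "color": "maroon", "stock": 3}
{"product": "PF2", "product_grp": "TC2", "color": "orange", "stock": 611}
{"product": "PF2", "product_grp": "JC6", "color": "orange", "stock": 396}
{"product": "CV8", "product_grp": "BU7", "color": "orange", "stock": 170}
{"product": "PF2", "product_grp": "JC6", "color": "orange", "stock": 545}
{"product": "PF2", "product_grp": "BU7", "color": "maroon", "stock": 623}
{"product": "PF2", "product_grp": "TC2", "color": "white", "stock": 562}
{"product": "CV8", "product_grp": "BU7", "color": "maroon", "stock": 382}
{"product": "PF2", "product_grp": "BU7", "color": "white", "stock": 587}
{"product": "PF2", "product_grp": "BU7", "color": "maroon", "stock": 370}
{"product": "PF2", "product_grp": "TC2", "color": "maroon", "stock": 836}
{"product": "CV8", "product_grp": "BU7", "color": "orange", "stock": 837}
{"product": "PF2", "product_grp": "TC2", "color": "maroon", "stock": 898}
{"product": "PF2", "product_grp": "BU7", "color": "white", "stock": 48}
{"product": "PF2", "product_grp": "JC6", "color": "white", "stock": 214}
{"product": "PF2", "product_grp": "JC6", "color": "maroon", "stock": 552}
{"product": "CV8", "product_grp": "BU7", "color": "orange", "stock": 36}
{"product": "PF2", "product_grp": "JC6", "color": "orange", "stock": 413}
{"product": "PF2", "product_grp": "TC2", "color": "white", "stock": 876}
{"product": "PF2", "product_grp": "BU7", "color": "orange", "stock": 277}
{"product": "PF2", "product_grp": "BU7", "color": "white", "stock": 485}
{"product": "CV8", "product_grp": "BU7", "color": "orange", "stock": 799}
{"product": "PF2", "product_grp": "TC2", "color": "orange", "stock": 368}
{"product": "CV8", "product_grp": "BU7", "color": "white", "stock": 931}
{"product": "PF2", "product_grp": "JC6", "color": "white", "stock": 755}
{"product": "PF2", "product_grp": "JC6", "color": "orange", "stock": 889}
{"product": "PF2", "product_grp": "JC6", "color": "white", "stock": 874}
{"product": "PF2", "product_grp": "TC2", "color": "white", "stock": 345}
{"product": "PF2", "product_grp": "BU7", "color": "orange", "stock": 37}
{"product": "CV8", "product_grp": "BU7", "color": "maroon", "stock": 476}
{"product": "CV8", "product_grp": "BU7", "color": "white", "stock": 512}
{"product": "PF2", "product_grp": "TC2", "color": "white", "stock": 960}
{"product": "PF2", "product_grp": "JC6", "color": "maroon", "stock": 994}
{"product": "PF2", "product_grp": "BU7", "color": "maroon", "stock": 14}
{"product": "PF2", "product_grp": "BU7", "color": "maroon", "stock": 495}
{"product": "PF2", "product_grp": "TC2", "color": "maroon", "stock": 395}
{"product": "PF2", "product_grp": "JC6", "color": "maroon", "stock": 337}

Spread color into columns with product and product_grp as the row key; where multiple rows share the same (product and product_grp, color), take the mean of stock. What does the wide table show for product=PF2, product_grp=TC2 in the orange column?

Rows with product=PF2, product_grp=TC2 and color=orange: stock values are 323, 897, 611, 368.
(323 + 897 + 611 + 368) / 4 = 549.75.

549.75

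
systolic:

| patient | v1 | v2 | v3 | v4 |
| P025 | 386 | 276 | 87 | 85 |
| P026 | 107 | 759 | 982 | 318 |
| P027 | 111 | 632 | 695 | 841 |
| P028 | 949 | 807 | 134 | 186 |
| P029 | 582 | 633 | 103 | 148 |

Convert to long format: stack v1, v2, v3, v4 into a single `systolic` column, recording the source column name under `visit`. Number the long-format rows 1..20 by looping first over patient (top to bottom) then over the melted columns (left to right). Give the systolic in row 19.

20 rows total (5 × 4). Row 19: index ⌊(19-1)/4⌋ = 4 into patient → P029; (19-1) mod 4 = 2 into the melted columns → v3.
So row 19 is (P029, v3, 103); systolic = 103.

103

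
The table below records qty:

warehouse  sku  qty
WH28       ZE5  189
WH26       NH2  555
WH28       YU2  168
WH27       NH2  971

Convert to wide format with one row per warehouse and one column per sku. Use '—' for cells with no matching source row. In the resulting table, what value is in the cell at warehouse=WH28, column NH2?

—

No long-format row has warehouse=WH28 and sku=NH2, so the cell is —.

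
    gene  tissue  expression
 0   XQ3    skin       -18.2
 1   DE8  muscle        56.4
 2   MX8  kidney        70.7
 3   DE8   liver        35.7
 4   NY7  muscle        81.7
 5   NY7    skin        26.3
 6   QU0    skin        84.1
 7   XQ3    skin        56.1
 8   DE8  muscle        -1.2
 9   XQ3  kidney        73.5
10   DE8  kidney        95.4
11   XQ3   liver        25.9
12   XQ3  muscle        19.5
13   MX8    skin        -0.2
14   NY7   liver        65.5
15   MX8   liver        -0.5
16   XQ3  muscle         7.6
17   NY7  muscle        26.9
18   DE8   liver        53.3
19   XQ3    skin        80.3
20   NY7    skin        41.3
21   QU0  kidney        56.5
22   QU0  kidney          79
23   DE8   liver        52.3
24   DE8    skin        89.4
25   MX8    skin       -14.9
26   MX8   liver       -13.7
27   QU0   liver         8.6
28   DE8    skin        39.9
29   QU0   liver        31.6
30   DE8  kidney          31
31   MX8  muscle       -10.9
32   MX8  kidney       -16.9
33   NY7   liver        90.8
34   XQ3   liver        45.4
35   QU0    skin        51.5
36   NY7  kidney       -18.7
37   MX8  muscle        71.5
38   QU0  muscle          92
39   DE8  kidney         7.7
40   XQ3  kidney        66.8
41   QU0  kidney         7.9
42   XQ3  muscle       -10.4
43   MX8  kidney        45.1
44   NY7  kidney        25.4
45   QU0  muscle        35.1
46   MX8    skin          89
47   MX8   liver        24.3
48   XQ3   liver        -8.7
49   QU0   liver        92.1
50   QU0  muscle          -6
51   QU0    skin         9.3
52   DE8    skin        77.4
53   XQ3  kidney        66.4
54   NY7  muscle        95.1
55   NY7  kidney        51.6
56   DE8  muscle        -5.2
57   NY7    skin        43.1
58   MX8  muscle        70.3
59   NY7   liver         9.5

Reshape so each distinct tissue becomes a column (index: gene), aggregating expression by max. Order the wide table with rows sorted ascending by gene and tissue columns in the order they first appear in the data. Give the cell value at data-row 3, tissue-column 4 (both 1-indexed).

With rows sorted ascending by gene, row 3 is gene=NY7. tissue columns in first-appearance order: skin, muscle, kidney, liver; column 4 is liver.
Long rows with gene=NY7, tissue=liver: max(65.5, 90.8, 9.5) = 90.8.

90.8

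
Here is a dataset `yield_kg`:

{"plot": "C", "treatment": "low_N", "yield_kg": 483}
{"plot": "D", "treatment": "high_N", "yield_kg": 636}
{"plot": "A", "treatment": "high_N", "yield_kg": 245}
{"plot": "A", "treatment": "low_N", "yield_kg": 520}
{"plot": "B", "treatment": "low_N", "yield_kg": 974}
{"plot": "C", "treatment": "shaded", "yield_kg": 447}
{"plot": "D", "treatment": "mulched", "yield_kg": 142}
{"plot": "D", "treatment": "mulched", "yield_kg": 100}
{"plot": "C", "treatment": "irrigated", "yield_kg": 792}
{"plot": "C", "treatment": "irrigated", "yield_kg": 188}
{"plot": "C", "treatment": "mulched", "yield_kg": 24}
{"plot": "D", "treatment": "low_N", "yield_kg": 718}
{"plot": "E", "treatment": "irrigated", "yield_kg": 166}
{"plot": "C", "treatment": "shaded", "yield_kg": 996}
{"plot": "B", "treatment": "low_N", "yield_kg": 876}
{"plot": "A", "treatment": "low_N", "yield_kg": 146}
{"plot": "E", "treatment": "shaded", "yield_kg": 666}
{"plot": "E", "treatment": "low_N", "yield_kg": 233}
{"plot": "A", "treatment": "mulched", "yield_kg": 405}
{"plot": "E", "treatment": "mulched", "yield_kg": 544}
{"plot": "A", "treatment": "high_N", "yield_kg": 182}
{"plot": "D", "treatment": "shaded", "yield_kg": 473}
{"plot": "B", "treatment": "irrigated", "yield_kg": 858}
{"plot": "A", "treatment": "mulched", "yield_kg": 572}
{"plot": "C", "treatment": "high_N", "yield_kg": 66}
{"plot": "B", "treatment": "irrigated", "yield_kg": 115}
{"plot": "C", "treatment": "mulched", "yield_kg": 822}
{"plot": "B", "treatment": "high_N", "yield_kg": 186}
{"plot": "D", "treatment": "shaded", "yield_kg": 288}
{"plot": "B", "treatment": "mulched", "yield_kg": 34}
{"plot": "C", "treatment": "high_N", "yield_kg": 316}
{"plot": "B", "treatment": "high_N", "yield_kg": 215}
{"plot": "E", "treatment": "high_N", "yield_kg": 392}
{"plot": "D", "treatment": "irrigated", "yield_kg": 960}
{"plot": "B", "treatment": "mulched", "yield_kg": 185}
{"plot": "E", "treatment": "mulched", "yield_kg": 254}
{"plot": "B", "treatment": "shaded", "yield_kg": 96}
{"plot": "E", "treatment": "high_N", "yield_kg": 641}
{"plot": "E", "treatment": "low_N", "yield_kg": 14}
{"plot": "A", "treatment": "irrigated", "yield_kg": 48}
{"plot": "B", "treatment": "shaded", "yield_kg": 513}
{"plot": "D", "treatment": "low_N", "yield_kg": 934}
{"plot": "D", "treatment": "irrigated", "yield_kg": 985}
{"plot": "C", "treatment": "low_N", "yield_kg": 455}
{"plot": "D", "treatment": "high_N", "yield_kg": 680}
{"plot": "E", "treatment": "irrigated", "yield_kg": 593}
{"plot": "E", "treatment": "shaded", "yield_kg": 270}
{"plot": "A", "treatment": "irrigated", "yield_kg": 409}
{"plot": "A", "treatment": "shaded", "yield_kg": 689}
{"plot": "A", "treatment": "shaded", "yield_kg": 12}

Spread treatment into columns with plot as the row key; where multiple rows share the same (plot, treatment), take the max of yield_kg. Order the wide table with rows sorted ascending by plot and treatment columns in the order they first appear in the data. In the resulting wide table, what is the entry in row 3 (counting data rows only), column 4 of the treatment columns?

With rows sorted ascending by plot, row 3 is plot=C. treatment columns in first-appearance order: low_N, high_N, shaded, mulched, irrigated; column 4 is mulched.
Long rows with plot=C, treatment=mulched: max(24, 822) = 822.

822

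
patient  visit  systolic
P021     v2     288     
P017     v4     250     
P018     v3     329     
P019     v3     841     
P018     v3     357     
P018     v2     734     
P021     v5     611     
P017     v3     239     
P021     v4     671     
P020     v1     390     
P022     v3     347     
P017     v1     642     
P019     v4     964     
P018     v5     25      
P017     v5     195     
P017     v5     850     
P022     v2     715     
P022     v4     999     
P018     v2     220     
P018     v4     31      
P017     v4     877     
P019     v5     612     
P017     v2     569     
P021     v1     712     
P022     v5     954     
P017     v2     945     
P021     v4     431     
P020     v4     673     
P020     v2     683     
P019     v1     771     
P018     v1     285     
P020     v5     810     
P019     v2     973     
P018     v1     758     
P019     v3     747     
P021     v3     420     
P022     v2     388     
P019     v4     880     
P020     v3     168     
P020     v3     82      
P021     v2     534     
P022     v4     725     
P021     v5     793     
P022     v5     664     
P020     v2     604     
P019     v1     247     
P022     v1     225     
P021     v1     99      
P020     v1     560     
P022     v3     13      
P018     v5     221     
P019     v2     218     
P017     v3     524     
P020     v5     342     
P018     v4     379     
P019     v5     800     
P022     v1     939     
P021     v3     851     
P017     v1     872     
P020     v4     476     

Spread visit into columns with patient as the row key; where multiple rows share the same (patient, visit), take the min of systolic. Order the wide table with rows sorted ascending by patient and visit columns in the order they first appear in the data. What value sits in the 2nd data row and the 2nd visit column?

31

With rows sorted ascending by patient, row 2 is patient=P018. visit columns in first-appearance order: v2, v4, v3, v5, v1; column 2 is v4.
Long rows with patient=P018, visit=v4: min(31, 379) = 31.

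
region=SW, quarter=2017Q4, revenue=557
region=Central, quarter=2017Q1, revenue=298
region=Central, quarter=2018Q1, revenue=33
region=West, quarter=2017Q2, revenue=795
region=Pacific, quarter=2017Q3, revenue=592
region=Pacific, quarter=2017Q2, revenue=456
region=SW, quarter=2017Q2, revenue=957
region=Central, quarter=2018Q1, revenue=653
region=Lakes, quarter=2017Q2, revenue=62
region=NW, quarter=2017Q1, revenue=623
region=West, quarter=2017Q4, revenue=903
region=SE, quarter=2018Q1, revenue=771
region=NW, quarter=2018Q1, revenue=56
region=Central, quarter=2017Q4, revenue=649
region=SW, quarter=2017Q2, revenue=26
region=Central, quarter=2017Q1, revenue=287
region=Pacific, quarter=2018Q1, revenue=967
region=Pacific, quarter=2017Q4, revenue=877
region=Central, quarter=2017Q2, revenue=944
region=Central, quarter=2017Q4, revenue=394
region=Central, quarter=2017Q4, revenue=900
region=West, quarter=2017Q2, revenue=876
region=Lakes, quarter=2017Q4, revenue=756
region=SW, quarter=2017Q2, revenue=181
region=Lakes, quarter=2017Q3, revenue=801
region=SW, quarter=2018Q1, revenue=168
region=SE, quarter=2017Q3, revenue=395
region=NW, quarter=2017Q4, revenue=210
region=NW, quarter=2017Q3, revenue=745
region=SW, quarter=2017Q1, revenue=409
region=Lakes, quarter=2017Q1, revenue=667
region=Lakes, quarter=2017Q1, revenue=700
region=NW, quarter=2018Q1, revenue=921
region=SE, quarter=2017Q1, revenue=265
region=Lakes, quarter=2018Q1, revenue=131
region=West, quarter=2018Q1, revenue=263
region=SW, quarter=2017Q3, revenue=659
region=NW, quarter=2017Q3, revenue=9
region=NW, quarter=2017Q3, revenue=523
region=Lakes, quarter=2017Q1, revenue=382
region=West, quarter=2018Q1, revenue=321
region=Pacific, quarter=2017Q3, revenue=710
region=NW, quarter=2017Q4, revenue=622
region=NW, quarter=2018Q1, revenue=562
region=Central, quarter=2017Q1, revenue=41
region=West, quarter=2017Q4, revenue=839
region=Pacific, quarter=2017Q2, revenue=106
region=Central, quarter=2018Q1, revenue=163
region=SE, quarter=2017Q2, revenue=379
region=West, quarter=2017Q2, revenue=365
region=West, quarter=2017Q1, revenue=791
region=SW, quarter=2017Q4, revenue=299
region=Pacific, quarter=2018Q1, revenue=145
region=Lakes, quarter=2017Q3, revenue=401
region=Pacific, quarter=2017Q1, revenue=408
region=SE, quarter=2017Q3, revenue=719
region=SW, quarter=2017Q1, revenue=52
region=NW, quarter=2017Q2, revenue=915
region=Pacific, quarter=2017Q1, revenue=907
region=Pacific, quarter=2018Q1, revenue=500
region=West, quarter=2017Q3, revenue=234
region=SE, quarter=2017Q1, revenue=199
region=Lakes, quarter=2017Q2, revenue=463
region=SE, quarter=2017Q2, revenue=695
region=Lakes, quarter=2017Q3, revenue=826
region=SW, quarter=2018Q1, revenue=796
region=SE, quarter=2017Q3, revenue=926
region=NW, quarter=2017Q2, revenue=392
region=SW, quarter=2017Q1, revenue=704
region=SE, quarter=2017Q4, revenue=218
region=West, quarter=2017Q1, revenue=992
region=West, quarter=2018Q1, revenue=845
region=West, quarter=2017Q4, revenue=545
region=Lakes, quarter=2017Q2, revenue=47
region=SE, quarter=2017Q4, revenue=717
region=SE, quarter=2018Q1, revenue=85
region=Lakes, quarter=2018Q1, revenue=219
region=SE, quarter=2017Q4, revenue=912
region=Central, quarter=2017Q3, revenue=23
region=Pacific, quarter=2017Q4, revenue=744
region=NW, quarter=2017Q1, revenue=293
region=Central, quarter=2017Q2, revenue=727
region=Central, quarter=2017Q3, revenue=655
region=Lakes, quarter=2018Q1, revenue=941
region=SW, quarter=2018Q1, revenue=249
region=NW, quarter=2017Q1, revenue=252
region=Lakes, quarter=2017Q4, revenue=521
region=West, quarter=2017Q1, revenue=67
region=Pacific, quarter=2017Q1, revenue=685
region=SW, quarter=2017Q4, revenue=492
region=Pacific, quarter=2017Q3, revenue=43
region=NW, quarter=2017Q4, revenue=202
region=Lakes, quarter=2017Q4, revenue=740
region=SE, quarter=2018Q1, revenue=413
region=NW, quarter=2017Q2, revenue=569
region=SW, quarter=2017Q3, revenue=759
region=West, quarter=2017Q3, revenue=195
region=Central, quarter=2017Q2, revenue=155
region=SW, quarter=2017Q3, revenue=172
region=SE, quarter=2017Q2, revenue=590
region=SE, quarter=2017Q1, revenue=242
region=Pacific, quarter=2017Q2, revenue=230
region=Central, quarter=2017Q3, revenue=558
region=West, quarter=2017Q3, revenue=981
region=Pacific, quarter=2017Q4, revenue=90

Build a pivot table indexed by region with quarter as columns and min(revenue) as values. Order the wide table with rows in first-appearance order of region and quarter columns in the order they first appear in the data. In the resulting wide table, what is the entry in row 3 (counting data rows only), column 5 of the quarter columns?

With rows in first-appearance order of region, row 3 is region=West. quarter columns in first-appearance order: 2017Q4, 2017Q1, 2018Q1, 2017Q2, 2017Q3; column 5 is 2017Q3.
Long rows with region=West, quarter=2017Q3: min(234, 195, 981) = 195.

195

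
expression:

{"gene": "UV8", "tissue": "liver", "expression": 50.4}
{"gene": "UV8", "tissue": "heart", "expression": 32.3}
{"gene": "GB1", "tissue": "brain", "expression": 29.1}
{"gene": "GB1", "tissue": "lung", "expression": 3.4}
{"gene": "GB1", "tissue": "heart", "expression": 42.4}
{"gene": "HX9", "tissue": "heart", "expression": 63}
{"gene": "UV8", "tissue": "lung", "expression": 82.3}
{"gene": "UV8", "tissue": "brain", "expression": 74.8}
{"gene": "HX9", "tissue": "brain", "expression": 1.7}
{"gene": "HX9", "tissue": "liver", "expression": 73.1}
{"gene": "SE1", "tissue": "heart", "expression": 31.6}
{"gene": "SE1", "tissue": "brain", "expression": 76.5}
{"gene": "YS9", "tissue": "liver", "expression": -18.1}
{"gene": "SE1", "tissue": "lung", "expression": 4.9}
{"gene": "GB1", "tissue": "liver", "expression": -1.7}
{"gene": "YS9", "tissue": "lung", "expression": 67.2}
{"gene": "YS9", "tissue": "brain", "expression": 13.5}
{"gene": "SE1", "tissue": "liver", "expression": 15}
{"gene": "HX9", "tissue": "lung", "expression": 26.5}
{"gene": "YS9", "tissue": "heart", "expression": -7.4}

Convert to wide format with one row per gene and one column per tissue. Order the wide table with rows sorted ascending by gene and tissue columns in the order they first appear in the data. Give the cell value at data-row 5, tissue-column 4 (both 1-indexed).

67.2

With rows sorted ascending by gene, row 5 is gene=YS9. tissue columns in first-appearance order: liver, heart, brain, lung; column 4 is lung.
Long rows with gene=YS9, tissue=lung: expression = 67.2.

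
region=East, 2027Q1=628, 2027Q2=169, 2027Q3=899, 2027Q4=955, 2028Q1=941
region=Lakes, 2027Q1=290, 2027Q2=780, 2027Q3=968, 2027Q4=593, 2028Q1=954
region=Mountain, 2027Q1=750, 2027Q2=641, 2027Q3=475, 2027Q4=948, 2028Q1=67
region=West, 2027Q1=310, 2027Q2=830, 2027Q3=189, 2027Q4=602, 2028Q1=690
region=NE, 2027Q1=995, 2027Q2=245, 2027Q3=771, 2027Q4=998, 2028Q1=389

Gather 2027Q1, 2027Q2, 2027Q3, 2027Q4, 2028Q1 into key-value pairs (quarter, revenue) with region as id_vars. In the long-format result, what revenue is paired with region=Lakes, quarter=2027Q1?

Unpivoting turns each (region, wide-column) pair into one long row.
The wide cell at row Lakes, column 2027Q1 holds 290, so the long row (Lakes, 2027Q1) has revenue=290.

290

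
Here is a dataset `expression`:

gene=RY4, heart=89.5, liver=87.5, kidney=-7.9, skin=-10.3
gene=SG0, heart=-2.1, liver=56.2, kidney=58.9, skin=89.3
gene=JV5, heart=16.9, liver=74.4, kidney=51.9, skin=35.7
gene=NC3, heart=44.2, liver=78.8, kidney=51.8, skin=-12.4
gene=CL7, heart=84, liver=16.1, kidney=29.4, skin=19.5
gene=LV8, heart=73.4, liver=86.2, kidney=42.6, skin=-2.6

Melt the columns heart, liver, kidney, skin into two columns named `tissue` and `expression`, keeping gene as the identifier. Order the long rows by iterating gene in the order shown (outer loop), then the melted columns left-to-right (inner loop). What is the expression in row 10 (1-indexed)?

24 rows total (6 × 4). Row 10: index ⌊(10-1)/4⌋ = 2 into gene → JV5; (10-1) mod 4 = 1 into the melted columns → liver.
So row 10 is (JV5, liver, 74.4); expression = 74.4.

74.4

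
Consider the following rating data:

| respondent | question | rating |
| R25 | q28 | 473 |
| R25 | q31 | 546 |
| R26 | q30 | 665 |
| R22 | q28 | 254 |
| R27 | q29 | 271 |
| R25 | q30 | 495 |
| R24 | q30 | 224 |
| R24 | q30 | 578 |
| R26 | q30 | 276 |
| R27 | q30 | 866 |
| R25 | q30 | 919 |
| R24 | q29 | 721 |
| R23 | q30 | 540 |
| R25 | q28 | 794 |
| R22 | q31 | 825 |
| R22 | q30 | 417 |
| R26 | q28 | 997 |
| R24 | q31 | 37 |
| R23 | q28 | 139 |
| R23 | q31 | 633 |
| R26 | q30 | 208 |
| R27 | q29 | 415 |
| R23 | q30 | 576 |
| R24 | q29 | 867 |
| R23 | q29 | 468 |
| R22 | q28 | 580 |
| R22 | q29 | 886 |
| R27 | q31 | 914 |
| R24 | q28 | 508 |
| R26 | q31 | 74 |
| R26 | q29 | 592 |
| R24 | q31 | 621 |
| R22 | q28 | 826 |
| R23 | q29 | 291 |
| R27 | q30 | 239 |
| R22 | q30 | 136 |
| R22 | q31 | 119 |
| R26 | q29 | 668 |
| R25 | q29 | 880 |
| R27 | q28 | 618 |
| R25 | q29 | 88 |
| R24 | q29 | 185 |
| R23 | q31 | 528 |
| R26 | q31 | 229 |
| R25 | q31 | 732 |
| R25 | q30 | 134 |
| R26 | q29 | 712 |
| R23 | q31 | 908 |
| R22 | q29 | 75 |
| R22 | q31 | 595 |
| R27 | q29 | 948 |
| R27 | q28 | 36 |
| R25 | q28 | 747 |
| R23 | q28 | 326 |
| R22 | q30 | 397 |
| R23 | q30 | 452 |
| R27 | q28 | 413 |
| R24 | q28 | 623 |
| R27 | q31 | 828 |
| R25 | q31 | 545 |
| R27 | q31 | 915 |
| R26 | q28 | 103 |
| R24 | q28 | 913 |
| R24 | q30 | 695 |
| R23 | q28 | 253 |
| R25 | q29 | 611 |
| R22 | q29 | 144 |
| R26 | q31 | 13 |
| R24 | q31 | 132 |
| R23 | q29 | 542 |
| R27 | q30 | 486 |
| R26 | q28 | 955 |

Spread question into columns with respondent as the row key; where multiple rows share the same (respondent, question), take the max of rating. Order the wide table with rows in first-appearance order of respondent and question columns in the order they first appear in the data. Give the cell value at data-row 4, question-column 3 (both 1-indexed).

866

With rows in first-appearance order of respondent, row 4 is respondent=R27. question columns in first-appearance order: q28, q31, q30, q29; column 3 is q30.
Long rows with respondent=R27, question=q30: max(866, 239, 486) = 866.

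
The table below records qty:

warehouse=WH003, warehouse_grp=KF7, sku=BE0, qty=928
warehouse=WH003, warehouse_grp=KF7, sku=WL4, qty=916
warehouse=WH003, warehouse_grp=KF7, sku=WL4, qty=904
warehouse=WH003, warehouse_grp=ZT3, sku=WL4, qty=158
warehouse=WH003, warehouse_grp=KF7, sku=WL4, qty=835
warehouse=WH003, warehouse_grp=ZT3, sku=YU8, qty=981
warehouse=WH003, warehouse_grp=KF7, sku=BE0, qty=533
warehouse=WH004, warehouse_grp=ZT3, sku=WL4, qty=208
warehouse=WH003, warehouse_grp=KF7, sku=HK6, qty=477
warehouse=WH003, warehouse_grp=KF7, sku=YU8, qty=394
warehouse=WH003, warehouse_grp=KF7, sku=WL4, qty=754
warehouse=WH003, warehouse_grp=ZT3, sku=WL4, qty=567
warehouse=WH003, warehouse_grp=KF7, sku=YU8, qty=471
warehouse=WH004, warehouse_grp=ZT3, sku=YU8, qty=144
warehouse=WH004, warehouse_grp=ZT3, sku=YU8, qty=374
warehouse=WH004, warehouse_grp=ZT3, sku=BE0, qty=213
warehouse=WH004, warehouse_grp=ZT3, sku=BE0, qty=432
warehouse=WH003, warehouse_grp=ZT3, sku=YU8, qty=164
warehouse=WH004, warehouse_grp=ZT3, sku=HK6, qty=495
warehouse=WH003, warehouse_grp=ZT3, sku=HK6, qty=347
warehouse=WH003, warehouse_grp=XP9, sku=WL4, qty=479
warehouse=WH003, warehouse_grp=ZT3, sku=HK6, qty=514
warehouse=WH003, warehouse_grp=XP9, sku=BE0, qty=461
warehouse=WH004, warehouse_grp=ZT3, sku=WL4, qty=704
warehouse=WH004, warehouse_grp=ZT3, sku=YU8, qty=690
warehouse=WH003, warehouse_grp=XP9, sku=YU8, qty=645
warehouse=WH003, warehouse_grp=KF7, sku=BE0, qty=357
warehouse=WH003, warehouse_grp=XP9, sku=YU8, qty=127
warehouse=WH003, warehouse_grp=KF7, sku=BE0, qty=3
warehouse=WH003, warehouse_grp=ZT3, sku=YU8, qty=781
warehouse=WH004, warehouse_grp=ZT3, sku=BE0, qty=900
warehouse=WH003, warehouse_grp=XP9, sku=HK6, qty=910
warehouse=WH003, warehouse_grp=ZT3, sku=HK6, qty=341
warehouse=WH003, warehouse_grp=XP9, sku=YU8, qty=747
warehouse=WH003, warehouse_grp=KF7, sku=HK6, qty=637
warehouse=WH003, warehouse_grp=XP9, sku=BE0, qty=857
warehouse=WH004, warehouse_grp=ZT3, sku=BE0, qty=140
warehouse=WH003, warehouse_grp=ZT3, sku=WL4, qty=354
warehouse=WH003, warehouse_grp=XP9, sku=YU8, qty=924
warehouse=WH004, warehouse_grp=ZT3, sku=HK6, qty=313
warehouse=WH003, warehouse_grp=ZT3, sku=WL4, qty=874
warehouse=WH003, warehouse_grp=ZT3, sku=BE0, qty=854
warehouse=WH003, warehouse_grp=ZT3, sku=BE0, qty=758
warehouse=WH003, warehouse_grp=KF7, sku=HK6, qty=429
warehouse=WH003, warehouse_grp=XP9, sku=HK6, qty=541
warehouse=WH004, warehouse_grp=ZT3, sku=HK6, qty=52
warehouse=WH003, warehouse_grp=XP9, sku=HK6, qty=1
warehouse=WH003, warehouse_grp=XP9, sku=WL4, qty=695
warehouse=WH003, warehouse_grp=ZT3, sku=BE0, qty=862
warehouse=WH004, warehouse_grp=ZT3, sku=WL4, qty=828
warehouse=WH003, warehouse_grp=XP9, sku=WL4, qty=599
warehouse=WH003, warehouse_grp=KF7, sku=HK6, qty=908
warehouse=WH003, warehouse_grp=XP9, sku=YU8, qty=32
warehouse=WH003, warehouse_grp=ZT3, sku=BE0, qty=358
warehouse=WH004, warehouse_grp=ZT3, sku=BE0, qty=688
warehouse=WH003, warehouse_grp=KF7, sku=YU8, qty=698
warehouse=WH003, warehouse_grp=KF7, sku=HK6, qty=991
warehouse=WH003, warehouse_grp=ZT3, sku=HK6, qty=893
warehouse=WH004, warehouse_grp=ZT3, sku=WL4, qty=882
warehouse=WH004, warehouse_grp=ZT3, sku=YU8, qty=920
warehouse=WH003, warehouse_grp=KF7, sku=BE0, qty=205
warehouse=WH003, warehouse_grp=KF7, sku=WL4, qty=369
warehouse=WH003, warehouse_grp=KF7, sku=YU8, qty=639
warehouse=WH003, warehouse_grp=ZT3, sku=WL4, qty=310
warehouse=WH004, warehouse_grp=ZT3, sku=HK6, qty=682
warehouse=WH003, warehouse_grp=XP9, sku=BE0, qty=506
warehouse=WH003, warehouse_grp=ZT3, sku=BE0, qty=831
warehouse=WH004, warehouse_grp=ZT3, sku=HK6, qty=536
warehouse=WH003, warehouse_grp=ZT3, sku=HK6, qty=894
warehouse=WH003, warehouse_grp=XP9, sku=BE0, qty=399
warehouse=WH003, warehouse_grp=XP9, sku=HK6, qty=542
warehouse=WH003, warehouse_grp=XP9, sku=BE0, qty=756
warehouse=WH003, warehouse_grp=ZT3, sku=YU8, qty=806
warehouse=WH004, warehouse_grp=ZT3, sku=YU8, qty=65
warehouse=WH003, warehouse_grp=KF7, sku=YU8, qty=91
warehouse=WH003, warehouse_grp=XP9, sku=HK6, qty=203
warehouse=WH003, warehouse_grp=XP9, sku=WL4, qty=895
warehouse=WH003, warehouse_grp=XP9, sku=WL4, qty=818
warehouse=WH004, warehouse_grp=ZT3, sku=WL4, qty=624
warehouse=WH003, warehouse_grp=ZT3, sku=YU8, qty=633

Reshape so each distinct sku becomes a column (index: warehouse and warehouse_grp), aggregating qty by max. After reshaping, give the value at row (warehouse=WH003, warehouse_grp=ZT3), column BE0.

Rows with warehouse=WH003, warehouse_grp=ZT3 and sku=BE0: qty values are 854, 758, 862, 358, 831.
max(854, 758, 862, 358, 831) = 862.

862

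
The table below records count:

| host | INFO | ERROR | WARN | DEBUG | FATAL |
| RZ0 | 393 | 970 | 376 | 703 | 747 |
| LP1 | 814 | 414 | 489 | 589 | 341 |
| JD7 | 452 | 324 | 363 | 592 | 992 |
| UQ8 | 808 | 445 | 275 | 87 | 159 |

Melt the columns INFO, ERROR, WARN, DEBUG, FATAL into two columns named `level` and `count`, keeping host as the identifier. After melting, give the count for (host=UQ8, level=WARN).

Unpivoting turns each (host, wide-column) pair into one long row.
The wide cell at row UQ8, column WARN holds 275, so the long row (UQ8, WARN) has count=275.

275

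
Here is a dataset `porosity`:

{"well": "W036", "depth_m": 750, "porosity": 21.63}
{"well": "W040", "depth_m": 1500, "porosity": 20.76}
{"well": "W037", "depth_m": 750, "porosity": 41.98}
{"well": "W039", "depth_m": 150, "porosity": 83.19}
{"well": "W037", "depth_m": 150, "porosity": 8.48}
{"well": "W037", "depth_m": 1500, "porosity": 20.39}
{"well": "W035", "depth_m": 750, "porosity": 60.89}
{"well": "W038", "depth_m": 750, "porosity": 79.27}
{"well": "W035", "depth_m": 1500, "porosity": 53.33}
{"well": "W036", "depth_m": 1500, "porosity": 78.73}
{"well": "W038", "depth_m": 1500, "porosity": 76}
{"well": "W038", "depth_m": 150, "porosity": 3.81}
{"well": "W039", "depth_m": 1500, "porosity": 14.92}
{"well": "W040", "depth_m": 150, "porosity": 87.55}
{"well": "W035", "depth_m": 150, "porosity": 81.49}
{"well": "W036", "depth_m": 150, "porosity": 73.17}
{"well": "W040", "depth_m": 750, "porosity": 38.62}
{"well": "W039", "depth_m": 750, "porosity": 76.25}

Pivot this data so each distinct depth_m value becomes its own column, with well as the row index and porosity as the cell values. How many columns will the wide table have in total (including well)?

4

1 column for well plus 3 distinct depth_m values → 4 columns.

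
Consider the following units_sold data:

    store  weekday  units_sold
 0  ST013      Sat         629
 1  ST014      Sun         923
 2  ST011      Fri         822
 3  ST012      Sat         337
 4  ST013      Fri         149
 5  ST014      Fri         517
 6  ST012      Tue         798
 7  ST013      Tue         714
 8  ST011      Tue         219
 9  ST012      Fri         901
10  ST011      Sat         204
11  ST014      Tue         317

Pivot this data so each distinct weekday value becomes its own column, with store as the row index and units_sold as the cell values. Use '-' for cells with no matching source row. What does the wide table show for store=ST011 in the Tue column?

219

The long row with store=ST011, weekday=Tue has units_sold=219.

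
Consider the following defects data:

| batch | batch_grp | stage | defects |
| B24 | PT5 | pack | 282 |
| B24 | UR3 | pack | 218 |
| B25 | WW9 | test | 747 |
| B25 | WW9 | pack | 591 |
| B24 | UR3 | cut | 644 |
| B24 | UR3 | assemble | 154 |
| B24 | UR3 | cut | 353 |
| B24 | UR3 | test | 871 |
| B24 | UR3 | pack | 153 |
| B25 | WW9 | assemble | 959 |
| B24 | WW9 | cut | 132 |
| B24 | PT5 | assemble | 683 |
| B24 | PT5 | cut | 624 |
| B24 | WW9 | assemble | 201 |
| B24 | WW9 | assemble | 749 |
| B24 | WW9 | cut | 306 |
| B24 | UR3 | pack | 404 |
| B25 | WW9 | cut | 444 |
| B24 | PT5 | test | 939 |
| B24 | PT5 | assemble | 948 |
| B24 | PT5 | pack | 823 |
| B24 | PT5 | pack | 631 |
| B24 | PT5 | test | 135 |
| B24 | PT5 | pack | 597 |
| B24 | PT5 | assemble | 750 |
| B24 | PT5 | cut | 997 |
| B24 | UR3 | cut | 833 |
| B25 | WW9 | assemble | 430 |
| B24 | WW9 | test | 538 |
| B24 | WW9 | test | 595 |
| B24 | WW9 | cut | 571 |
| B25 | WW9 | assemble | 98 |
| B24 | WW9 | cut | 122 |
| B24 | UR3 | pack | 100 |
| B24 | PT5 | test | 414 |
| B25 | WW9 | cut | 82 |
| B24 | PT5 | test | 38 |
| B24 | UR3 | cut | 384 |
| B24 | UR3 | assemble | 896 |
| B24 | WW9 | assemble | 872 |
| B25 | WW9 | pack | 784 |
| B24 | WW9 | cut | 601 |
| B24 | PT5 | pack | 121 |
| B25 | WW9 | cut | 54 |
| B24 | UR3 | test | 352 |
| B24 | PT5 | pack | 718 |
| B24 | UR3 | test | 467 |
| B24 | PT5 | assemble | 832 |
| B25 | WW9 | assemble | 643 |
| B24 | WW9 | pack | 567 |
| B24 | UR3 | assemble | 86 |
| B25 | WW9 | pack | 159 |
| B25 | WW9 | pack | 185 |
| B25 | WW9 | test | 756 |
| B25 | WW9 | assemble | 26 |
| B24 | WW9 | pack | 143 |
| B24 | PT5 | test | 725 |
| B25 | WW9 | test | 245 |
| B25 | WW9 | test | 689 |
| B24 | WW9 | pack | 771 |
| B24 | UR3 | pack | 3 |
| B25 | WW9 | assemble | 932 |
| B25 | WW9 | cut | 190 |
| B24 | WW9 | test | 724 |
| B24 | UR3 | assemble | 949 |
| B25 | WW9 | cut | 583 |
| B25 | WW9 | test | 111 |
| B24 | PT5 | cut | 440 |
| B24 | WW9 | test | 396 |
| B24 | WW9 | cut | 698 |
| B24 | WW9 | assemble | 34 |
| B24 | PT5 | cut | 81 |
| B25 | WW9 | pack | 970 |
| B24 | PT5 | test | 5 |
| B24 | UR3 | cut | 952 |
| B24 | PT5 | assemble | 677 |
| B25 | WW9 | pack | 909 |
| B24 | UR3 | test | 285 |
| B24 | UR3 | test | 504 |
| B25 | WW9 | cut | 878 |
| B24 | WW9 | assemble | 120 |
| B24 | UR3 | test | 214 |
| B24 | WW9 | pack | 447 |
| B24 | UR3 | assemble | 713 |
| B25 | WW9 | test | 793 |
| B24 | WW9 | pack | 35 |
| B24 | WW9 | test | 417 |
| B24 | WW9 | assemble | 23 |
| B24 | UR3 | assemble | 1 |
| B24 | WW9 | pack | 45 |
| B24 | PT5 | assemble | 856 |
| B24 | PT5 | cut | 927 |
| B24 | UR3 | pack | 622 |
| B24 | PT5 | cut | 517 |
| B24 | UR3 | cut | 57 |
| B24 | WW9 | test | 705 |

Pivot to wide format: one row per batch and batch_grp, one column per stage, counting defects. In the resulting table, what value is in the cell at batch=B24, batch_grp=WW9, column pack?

6

Rows with batch=B24, batch_grp=WW9 and stage=pack: defects values are 567, 143, 771, 447, 35, 45.
6 rows match — count = 6.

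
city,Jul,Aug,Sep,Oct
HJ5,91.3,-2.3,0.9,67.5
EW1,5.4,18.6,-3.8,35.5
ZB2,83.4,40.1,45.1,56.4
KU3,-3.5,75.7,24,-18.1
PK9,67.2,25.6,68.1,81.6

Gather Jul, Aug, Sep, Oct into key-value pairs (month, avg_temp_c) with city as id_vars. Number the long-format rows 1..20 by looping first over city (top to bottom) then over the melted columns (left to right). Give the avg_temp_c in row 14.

20 rows total (5 × 4). Row 14: index ⌊(14-1)/4⌋ = 3 into city → KU3; (14-1) mod 4 = 1 into the melted columns → Aug.
So row 14 is (KU3, Aug, 75.7); avg_temp_c = 75.7.

75.7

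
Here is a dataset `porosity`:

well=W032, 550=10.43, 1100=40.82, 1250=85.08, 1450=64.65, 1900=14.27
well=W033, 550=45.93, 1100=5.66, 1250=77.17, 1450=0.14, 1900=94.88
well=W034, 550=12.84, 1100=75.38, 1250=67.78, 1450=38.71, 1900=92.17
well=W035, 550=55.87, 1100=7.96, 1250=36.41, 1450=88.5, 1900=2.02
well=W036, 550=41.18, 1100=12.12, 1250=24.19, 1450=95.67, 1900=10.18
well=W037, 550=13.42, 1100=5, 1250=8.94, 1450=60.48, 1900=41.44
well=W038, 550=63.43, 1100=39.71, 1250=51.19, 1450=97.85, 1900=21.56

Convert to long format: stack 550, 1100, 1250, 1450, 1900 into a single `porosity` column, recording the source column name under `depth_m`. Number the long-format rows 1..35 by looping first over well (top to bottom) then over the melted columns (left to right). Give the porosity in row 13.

35 rows total (7 × 5). Row 13: index ⌊(13-1)/5⌋ = 2 into well → W034; (13-1) mod 5 = 2 into the melted columns → 1250.
So row 13 is (W034, 1250, 67.78); porosity = 67.78.

67.78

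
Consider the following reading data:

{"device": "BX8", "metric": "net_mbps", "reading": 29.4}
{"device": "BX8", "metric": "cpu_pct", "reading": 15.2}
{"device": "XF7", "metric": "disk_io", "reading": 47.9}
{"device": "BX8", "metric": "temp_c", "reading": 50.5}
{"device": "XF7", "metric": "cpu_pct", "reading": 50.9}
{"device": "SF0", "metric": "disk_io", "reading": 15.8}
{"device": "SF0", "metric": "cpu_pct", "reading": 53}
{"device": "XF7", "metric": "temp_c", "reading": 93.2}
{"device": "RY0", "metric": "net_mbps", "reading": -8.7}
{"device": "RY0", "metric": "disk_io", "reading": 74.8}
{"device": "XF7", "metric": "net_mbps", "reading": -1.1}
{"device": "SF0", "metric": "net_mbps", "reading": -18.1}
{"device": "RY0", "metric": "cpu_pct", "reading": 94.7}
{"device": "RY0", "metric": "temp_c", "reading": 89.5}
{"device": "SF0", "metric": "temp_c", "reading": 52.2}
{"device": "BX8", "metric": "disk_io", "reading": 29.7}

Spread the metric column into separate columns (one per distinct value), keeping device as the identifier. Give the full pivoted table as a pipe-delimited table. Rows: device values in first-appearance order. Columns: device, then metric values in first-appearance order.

Columns: device plus the 4 distinct metric values (net_mbps, cpu_pct, disk_io, temp_c).
For example, row BX8 column net_mbps takes reading=29.4 from the long row (BX8, net_mbps).

| device | net_mbps | cpu_pct | disk_io | temp_c |
| BX8 | 29.4 | 15.2 | 29.7 | 50.5 |
| XF7 | -1.1 | 50.9 | 47.9 | 93.2 |
| SF0 | -18.1 | 53 | 15.8 | 52.2 |
| RY0 | -8.7 | 94.7 | 74.8 | 89.5 |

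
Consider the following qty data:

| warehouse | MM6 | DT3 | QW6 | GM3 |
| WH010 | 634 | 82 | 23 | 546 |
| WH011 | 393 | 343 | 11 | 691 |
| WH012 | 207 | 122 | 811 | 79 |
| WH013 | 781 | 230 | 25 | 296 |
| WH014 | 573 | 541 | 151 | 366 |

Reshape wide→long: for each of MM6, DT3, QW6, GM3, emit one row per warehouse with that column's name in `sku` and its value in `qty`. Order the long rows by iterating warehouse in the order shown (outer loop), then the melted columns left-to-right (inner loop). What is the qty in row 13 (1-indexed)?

781

20 rows total (5 × 4). Row 13: index ⌊(13-1)/4⌋ = 3 into warehouse → WH013; (13-1) mod 4 = 0 into the melted columns → MM6.
So row 13 is (WH013, MM6, 781); qty = 781.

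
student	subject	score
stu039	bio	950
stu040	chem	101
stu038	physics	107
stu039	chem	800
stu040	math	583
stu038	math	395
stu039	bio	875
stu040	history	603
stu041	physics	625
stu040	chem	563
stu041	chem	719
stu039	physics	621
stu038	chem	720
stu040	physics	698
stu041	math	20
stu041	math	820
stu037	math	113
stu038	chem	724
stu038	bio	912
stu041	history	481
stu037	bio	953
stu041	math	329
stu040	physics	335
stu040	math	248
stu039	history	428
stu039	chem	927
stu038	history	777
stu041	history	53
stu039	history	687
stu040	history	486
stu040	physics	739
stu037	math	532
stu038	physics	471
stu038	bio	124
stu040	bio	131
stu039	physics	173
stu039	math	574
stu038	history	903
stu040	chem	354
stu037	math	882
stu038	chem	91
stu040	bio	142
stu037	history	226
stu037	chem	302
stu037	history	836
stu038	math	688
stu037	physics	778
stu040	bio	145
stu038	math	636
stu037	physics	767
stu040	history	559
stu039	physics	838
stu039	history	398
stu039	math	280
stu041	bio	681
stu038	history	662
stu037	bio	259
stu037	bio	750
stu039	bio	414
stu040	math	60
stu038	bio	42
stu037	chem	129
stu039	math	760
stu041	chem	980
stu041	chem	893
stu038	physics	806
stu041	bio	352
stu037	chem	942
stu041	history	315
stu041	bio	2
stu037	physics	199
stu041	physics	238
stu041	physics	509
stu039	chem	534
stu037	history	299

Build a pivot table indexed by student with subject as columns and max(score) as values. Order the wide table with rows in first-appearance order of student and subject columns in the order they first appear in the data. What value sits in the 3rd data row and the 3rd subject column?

With rows in first-appearance order of student, row 3 is student=stu038. subject columns in first-appearance order: bio, chem, physics, math, history; column 3 is physics.
Long rows with student=stu038, subject=physics: max(107, 471, 806) = 806.

806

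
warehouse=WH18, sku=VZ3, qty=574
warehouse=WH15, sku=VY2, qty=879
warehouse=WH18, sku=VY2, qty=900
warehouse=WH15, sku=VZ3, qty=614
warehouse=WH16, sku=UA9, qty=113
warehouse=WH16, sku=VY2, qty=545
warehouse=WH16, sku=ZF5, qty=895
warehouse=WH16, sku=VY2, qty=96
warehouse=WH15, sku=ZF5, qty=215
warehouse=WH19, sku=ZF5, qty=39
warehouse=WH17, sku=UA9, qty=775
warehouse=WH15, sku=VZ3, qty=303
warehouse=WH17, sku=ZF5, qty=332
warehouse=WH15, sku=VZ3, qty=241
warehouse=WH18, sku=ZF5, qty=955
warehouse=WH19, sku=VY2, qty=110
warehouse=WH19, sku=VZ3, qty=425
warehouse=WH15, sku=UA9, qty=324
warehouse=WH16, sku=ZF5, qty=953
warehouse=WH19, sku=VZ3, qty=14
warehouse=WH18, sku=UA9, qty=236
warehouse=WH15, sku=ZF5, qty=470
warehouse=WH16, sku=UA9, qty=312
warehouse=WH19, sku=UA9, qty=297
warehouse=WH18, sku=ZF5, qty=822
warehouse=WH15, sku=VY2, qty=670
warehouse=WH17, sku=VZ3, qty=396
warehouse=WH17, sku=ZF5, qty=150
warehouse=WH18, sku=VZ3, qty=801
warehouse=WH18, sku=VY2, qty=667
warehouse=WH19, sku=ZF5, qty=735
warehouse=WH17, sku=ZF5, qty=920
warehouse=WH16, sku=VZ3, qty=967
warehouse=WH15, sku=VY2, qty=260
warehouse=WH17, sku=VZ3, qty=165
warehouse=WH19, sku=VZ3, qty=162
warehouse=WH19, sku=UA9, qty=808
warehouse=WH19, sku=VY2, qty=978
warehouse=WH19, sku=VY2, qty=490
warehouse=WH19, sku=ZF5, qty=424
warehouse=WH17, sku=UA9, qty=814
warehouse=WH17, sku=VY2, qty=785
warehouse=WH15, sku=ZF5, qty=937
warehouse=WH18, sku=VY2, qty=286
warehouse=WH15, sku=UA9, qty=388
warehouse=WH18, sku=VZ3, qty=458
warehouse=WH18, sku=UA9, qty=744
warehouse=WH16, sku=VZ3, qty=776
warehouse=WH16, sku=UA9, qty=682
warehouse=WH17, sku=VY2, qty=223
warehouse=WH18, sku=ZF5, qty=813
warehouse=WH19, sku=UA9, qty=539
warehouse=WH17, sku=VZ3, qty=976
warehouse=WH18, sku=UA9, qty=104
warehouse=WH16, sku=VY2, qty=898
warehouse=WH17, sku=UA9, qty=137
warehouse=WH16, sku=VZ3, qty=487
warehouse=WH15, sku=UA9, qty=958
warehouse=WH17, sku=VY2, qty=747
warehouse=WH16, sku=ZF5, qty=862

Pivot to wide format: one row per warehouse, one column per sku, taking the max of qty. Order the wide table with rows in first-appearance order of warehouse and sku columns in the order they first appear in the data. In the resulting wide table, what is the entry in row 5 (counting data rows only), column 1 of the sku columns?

976

With rows in first-appearance order of warehouse, row 5 is warehouse=WH17. sku columns in first-appearance order: VZ3, VY2, UA9, ZF5; column 1 is VZ3.
Long rows with warehouse=WH17, sku=VZ3: max(396, 165, 976) = 976.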